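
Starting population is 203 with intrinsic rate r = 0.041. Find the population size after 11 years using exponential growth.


r*t = 0.041 * 11 = 0.451
exp(0.451) = 1.56988
N = 203 * 1.56988 = 318.686 ≈ 319

319


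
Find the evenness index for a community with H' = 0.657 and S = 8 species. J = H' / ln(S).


ln(8) = 2.07944
J = H' / ln(S) = 0.657 / 2.07944 = 0.315950 ≈ 0.3160

0.3160


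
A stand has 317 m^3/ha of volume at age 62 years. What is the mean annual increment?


MAI = 317 / 62 = 5.1129 ≈ 5.11 m^3/ha/yr

5.11 m^3/ha/yr


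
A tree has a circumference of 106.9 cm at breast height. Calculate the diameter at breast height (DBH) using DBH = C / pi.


DBH = C / pi = 106.9 / 3.141593 = 34.0273 ≈ 34.03 cm

34.03 cm


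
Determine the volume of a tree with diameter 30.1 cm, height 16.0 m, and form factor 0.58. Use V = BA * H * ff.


(D/200)^2 = (30.1/200)^2 = 0.1505^2 = 0.02265025
BA = 3.141593 * 0.02265025 = 0.0711579 m^2
V = 0.0711579 * 16.0 * 0.58 = 0.660345 ≈ 0.660 m^3

0.660 m^3


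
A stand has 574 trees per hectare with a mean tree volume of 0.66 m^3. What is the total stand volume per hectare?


V_stand = 574 * 0.66 = 378.84 ≈ 378.8 m^3/ha

378.8 m^3/ha


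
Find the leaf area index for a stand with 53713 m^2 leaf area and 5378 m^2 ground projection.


LAI = 53713 / 5378 = 9.9875 ≈ 9.99

9.99


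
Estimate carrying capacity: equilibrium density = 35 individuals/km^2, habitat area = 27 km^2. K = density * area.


K = 35 * 27 = 945 individuals

945 individuals


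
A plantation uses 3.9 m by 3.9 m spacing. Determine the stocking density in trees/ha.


N = 10000 / 3.9^2 = 10000 / 15.21 = 657.462 ≈ 657 trees/ha

657 trees/ha


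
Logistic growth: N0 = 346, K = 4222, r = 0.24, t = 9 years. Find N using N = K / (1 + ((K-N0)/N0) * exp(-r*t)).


(K - N0)/N0 = (4222 - 346)/346 = 3876/346 = 11.2023
r*t = 0.24 * 9 = 2.16; exp(-2.16) = 0.115325
11.2023 * 0.115325 = 1.29191
1 + 1.29191 = 2.29191
N = 4222 / 2.29191 = 1842.13 ≈ 1842

1842


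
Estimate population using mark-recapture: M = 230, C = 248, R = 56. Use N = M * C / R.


N = M * C / R = 230 * 248 / 56 = 57040 / 56 = 1018.57 ≈ 1019

1019 individuals


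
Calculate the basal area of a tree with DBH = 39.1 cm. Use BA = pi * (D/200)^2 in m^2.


D/200 = 39.1/200 = 0.1955 m
(D/200)^2 = 0.1955^2 = 0.03822025
BA = 3.141593 * 0.03822025 = 0.120072 ≈ 0.1201 m^2

0.1201 m^2


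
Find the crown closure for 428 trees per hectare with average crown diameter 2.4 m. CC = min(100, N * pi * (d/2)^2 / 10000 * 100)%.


(d/2)^2 = (2.4/2)^2 = 1.2^2 = 1.44
Crown area = 3.141593 * 1.44 = 4.52389 m^2
N * area / 10000 * 100 = 428 * 4.52389 / 10000 * 100 = 19.3622
CC = min(100, 19.3622) = 19.3622 ≈ 19.4%

19.4%


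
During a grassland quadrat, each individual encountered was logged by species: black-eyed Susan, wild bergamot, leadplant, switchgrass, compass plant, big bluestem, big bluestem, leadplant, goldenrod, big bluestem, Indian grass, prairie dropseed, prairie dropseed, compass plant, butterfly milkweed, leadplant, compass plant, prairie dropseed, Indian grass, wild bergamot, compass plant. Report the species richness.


Total individuals logged = 21
Distinct species (count of individuals): black-eyed Susan (1), wild bergamot (2), leadplant (3), switchgrass (1), compass plant (4), big bluestem (3), goldenrod (1), Indian grass (2), prairie dropseed (3), butterfly milkweed (1)
Species richness = number of distinct species = 10

10


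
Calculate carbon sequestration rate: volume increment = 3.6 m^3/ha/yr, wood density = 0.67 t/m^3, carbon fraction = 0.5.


C = 3.6 * 0.67 * 0.5 = 1.206 ≈ 1.21 t C/ha/yr

1.21 t C/ha/yr


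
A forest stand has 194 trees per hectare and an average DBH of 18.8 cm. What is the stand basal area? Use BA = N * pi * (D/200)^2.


(D/200)^2 = (18.8/200)^2 = 0.094^2 = 0.008836
Individual BA = 3.141593 * 0.008836 = 0.0277591 m^2
Stand BA = 194 * 0.0277591 = 5.38527 ≈ 5.39 m^2/ha

5.39 m^2/ha


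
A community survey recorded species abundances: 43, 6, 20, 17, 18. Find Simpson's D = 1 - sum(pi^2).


Total N = 43 + 6 + 20 + 17 + 18 = 104
Per-species terms:
  p = 43/104 = 0.413462; p^2 = 0.413462^2 = 0.170951
  p = 6/104 = 0.057692; p^2 = 0.057692^2 = 0.003328
  p = 20/104 = 0.192308; p^2 = 0.192308^2 = 0.036982
  p = 17/104 = 0.163462; p^2 = 0.163462^2 = 0.026720
  p = 18/104 = 0.173077; p^2 = 0.173077^2 = 0.029956
sum(p^2) = 0.170951 + 0.003328 + 0.036982 + 0.026720 + 0.029956 = 0.267937
D = 1 - 0.267937 = 0.732063 ≈ 0.7321

0.7321


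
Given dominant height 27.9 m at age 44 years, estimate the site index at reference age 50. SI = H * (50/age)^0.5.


50/44 = 1.13636
(1.13636)^0.5 = 1.06600
SI = 27.9 * 1.06600 = 29.7414 ≈ 29.7 m

29.7 m


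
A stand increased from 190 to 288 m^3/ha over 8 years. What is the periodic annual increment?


PAI = (V2 - V1) / period = (288 - 190) / 8 = 98 / 8 = 12.25 m^3/ha/yr

12.25 m^3/ha/yr


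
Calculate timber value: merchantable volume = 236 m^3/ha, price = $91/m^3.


Value = 236 * 91 = $21476/ha

$21476/ha


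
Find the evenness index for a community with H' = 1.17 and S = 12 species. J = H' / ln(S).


ln(12) = 2.48491
J = H' / ln(S) = 1.17 / 2.48491 = 0.470842 ≈ 0.4708

0.4708


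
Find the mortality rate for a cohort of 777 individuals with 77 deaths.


Mortality rate = 77 / 777 = 0.099099 ≈ 0.0991

0.0991


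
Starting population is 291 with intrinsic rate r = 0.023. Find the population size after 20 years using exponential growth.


r*t = 0.023 * 20 = 0.46
exp(0.46) = 1.58407
N = 291 * 1.58407 = 460.964 ≈ 461

461


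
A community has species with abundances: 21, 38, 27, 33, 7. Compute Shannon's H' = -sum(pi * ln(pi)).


Total N = 21 + 38 + 27 + 33 + 7 = 126
Per-species terms:
  p = 21/126 = 0.166667; ln(p) = -1.791757; p*ln(p) = 0.166667 * (-1.791757) = -0.298627
  p = 38/126 = 0.301587; ln(p) = -1.198697; p*ln(p) = 0.301587 * (-1.198697) = -0.361511
  p = 27/126 = 0.214286; ln(p) = -1.540444; p*ln(p) = 0.214286 * (-1.540444) = -0.330096
  p = 33/126 = 0.261905; ln(p) = -1.339773; p*ln(p) = 0.261905 * (-1.339773) = -0.350893
  p = 7/126 = 0.055556; ln(p) = -2.890364; p*ln(p) = 0.055556 * (-2.890364) = -0.160577
sum(p*ln(p)) = (-0.298627) + (-0.361511) + (-0.330096) + (-0.350893) + (-0.160577) = -1.501704
H' = -(-1.501704) = 1.501704 ≈ 1.5017

1.5017


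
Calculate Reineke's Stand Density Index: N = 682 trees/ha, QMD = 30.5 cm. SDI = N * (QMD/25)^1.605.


QMD/25 = 30.5/25 = 1.22
(1.22)^1.605 = exp(1.605 * ln(1.22)) = exp(1.605 * 0.198851) = exp(0.319156) = 1.37597
SDI = 682 * 1.37597 = 938.412 ≈ 938

938


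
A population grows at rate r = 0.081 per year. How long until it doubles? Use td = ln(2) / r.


td = ln(2) / 0.081 = 0.693147 / 0.081 = 8.55737 ≈ 8.6 years

8.6 years


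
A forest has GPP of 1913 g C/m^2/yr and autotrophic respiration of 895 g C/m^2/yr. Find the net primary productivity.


NPP = GPP - Ra = 1913 - 895 = 1018 g C/m^2/yr

1018 g C/m^2/yr


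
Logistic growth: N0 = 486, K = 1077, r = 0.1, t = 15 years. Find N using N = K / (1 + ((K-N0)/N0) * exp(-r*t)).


(K - N0)/N0 = (1077 - 486)/486 = 591/486 = 1.21605
r*t = 0.1 * 15 = 1.5; exp(-1.5) = 0.223130
1.21605 * 0.223130 = 0.271337
1 + 0.271337 = 1.27134
N = 1077 / 1.27134 = 847.138 ≈ 847

847


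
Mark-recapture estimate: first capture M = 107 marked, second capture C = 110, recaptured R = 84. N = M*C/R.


N = M * C / R = 107 * 110 / 84 = 11770 / 84 = 140.12 ≈ 140

140 individuals


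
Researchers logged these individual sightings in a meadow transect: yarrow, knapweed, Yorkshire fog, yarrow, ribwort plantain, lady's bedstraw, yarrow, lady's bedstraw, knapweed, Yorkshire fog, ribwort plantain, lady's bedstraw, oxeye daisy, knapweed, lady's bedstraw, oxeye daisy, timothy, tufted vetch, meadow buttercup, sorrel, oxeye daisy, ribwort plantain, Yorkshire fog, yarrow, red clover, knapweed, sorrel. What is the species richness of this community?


Total individuals logged = 27
Distinct species (count of individuals): yarrow (4), knapweed (4), Yorkshire fog (3), ribwort plantain (3), lady's bedstraw (4), oxeye daisy (3), timothy (1), tufted vetch (1), meadow buttercup (1), sorrel (2), red clover (1)
Species richness = number of distinct species = 11

11


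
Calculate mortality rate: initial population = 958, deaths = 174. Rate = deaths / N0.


Mortality rate = 174 / 958 = 0.181628 ≈ 0.1816

0.1816


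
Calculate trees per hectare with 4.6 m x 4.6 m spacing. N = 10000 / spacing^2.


N = 10000 / 4.6^2 = 10000 / 21.16 = 472.590 ≈ 473 trees/ha

473 trees/ha


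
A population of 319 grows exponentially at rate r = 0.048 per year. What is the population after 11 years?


r*t = 0.048 * 11 = 0.528
exp(0.528) = 1.69554
N = 319 * 1.69554 = 540.877 ≈ 541

541


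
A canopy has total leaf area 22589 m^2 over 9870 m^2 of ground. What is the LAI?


LAI = 22589 / 9870 = 2.2887 ≈ 2.29

2.29


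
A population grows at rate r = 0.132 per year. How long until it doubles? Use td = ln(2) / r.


td = ln(2) / 0.132 = 0.693147 / 0.132 = 5.25111 ≈ 5.3 years

5.3 years


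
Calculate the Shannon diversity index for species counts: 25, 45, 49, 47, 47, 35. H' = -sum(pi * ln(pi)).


Total N = 25 + 45 + 49 + 47 + 47 + 35 = 248
Per-species terms:
  p = 25/248 = 0.100806; ln(p) = -2.294557; p*ln(p) = 0.100806 * (-2.294557) = -0.231305
  p = 45/248 = 0.181452; ln(p) = -1.706764; p*ln(p) = 0.181452 * (-1.706764) = -0.309696
  p = 49/248 = 0.197581; ln(p) = -1.621607; p*ln(p) = 0.197581 * (-1.621607) = -0.320399
  p = 47/248 = 0.189516; ln(p) = -1.663282; p*ln(p) = 0.189516 * (-1.663282) = -0.315219
  p = 47/248 = 0.189516; ln(p) = -1.663282; p*ln(p) = 0.189516 * (-1.663282) = -0.315219
  p = 35/248 = 0.141129; ln(p) = -1.958081; p*ln(p) = 0.141129 * (-1.958081) = -0.276342
sum(p*ln(p)) = (-0.231305) + (-0.309696) + (-0.320399) + (-0.315219) + (-0.315219) + (-0.276342) = -1.768180
H' = -(-1.768180) = 1.768180 ≈ 1.7682

1.7682


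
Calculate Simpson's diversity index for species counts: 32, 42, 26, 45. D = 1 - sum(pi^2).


Total N = 32 + 42 + 26 + 45 = 145
Per-species terms:
  p = 32/145 = 0.220690; p^2 = 0.220690^2 = 0.048704
  p = 42/145 = 0.289655; p^2 = 0.289655^2 = 0.083900
  p = 26/145 = 0.179310; p^2 = 0.179310^2 = 0.032152
  p = 45/145 = 0.310345; p^2 = 0.310345^2 = 0.096314
sum(p^2) = 0.048704 + 0.083900 + 0.032152 + 0.096314 = 0.261070
D = 1 - 0.261070 = 0.738930 ≈ 0.7389

0.7389


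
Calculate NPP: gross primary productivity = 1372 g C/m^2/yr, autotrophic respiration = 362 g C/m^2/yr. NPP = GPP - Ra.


NPP = GPP - Ra = 1372 - 362 = 1010 g C/m^2/yr

1010 g C/m^2/yr


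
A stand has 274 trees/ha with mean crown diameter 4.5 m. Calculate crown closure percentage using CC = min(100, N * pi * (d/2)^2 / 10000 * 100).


(d/2)^2 = (4.5/2)^2 = 2.25^2 = 5.0625
Crown area = 3.141593 * 5.0625 = 15.9043 m^2
N * area / 10000 * 100 = 274 * 15.9043 / 10000 * 100 = 43.5778
CC = min(100, 43.5778) = 43.5778 ≈ 43.6%

43.6%


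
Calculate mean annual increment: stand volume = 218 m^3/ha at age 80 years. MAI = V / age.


MAI = 218 / 80 = 2.7250 ≈ 2.73 m^3/ha/yr

2.73 m^3/ha/yr


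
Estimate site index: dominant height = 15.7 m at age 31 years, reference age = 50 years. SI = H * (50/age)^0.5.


50/31 = 1.61290
(1.61290)^0.5 = 1.27000
SI = 15.7 * 1.27000 = 19.9390 ≈ 19.9 m

19.9 m


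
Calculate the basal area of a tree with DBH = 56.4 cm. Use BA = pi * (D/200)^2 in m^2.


D/200 = 56.4/200 = 0.282 m
(D/200)^2 = 0.282^2 = 0.079524
BA = 3.141593 * 0.079524 = 0.249832 ≈ 0.2498 m^2

0.2498 m^2


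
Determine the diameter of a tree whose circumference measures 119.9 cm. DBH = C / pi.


DBH = C / pi = 119.9 / 3.141593 = 38.1654 ≈ 38.17 cm

38.17 cm


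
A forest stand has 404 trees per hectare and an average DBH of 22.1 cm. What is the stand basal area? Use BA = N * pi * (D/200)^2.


(D/200)^2 = (22.1/200)^2 = 0.1105^2 = 0.01221025
Individual BA = 3.141593 * 0.01221025 = 0.0383596 m^2
Stand BA = 404 * 0.0383596 = 15.4973 ≈ 15.50 m^2/ha

15.50 m^2/ha


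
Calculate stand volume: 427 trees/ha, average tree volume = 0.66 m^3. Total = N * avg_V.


V_stand = 427 * 0.66 = 281.82 ≈ 281.8 m^3/ha

281.8 m^3/ha


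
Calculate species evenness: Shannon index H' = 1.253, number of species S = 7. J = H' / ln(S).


ln(7) = 1.94591
J = H' / ln(S) = 1.253 / 1.94591 = 0.643915 ≈ 0.6439

0.6439


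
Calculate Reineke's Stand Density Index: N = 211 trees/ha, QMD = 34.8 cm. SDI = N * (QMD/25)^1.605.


QMD/25 = 34.8/25 = 1.392
(1.392)^1.605 = exp(1.605 * ln(1.392)) = exp(1.605 * 0.330742) = exp(0.530841) = 1.70036
SDI = 211 * 1.70036 = 358.776 ≈ 359

359


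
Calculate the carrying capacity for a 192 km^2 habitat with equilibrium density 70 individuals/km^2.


K = 70 * 192 = 13440 individuals

13440 individuals


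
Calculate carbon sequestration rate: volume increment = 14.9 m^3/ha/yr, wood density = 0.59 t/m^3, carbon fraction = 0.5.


C = 14.9 * 0.59 * 0.5 = 4.3955 ≈ 4.40 t C/ha/yr

4.40 t C/ha/yr


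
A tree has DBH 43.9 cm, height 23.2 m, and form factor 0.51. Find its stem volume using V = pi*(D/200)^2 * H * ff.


(D/200)^2 = (43.9/200)^2 = 0.2195^2 = 0.04818025
BA = 3.141593 * 0.04818025 = 0.151363 m^2
V = 0.151363 * 23.2 * 0.51 = 1.79093 ≈ 1.791 m^3

1.791 m^3


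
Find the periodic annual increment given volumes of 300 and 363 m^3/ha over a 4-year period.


PAI = (V2 - V1) / period = (363 - 300) / 4 = 63 / 4 = 15.75 m^3/ha/yr

15.75 m^3/ha/yr


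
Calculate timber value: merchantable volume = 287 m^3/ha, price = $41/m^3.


Value = 287 * 41 = $11767/ha

$11767/ha


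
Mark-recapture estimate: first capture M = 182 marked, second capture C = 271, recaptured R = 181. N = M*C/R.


N = M * C / R = 182 * 271 / 181 = 49322 / 181 = 272.497 ≈ 272

272 individuals


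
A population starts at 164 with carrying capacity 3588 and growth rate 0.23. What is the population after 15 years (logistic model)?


(K - N0)/N0 = (3588 - 164)/164 = 3424/164 = 20.8780
r*t = 0.23 * 15 = 3.45; exp(-3.45) = 0.0317456
20.8780 * 0.0317456 = 0.662785
1 + 0.662785 = 1.66279
N = 3588 / 1.66279 = 2157.82 ≈ 2158

2158


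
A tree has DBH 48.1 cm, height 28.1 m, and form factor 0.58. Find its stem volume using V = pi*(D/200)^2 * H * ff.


(D/200)^2 = (48.1/200)^2 = 0.2405^2 = 0.05784025
BA = 3.141593 * 0.05784025 = 0.181711 m^2
V = 0.181711 * 28.1 * 0.58 = 2.96153 ≈ 2.962 m^3

2.962 m^3


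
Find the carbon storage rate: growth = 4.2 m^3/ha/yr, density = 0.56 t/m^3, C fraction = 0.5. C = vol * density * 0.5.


C = 4.2 * 0.56 * 0.5 = 1.176 ≈ 1.18 t C/ha/yr

1.18 t C/ha/yr


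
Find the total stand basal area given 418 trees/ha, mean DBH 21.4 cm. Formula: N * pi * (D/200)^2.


(D/200)^2 = (21.4/200)^2 = 0.107^2 = 0.011449
Individual BA = 3.141593 * 0.011449 = 0.0359681 m^2
Stand BA = 418 * 0.0359681 = 15.0347 ≈ 15.03 m^2/ha

15.03 m^2/ha


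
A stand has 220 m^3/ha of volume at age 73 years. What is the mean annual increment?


MAI = 220 / 73 = 3.0137 ≈ 3.01 m^3/ha/yr

3.01 m^3/ha/yr


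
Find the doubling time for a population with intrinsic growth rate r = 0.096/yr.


td = ln(2) / 0.096 = 0.693147 / 0.096 = 7.22028 ≈ 7.2 years

7.2 years


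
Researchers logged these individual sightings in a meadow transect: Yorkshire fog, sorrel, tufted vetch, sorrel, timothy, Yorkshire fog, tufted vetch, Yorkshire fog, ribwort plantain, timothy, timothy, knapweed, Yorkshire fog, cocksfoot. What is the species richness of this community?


Total individuals logged = 14
Distinct species (count of individuals): Yorkshire fog (4), sorrel (2), tufted vetch (2), timothy (3), ribwort plantain (1), knapweed (1), cocksfoot (1)
Species richness = number of distinct species = 7

7


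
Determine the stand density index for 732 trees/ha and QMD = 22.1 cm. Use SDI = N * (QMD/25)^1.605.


QMD/25 = 22.1/25 = 0.884
(0.884)^1.605 = exp(1.605 * ln(0.884)) = exp(1.605 * (-0.123298)) = exp(-0.197893) = 0.820458
SDI = 732 * 0.820458 = 600.575 ≈ 601

601


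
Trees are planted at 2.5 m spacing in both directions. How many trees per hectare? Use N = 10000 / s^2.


N = 10000 / 2.5^2 = 10000 / 6.25 = 1600.00 ≈ 1600 trees/ha

1600 trees/ha


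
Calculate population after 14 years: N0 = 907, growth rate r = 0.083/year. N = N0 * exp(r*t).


r*t = 0.083 * 14 = 1.162
exp(1.162) = 3.19632
N = 907 * 3.19632 = 2899.06 ≈ 2899

2899


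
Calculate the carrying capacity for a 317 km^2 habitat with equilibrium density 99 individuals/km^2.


K = 99 * 317 = 31383 individuals

31383 individuals


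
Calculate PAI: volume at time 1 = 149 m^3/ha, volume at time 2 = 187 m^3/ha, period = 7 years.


PAI = (V2 - V1) / period = (187 - 149) / 7 = 38 / 7 = 5.4286 ≈ 5.43 m^3/ha/yr

5.43 m^3/ha/yr


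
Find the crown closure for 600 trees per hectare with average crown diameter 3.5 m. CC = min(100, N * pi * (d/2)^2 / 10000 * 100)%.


(d/2)^2 = (3.5/2)^2 = 1.75^2 = 3.0625
Crown area = 3.141593 * 3.0625 = 9.62113 m^2
N * area / 10000 * 100 = 600 * 9.62113 / 10000 * 100 = 57.7268
CC = min(100, 57.7268) = 57.7268 ≈ 57.7%

57.7%


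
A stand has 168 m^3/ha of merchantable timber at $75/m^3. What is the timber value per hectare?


Value = 168 * 75 = $12600/ha

$12600/ha


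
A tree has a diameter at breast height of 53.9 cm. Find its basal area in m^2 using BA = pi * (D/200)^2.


D/200 = 53.9/200 = 0.2695 m
(D/200)^2 = 0.2695^2 = 0.07263025
BA = 3.141593 * 0.07263025 = 0.228175 ≈ 0.2282 m^2

0.2282 m^2


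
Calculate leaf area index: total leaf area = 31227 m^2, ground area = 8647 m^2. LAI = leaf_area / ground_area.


LAI = 31227 / 8647 = 3.6113 ≈ 3.61

3.61


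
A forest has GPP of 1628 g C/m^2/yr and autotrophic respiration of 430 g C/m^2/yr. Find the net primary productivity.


NPP = GPP - Ra = 1628 - 430 = 1198 g C/m^2/yr

1198 g C/m^2/yr


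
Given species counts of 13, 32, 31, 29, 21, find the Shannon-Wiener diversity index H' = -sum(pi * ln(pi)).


Total N = 13 + 32 + 31 + 29 + 21 = 126
Per-species terms:
  p = 13/126 = 0.103175; ln(p) = -2.271329; p*ln(p) = 0.103175 * (-2.271329) = -0.234344
  p = 32/126 = 0.253968; ln(p) = -1.370547; p*ln(p) = 0.253968 * (-1.370547) = -0.348075
  p = 31/126 = 0.246032; ln(p) = -1.402294; p*ln(p) = 0.246032 * (-1.402294) = -0.345009
  p = 29/126 = 0.230159; ln(p) = -1.468985; p*ln(p) = 0.230159 * (-1.468985) = -0.338100
  p = 21/126 = 0.166667; ln(p) = -1.791757; p*ln(p) = 0.166667 * (-1.791757) = -0.298627
sum(p*ln(p)) = (-0.234344) + (-0.348075) + (-0.345009) + (-0.338100) + (-0.298627) = -1.564155
H' = -(-1.564155) = 1.564155 ≈ 1.5642

1.5642


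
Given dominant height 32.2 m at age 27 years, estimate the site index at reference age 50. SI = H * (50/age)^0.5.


50/27 = 1.85185
(1.85185)^0.5 = 1.36083
SI = 32.2 * 1.36083 = 43.8187 ≈ 43.8 m

43.8 m


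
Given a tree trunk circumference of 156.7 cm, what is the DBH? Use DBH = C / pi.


DBH = C / pi = 156.7 / 3.141593 = 49.8792 ≈ 49.88 cm

49.88 cm


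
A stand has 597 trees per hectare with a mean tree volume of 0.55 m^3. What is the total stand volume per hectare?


V_stand = 597 * 0.55 = 328.35 ≈ 328.4 m^3/ha

328.4 m^3/ha


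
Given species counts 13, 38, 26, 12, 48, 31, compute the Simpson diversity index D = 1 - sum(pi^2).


Total N = 13 + 38 + 26 + 12 + 48 + 31 = 168
Per-species terms:
  p = 13/168 = 0.077381; p^2 = 0.077381^2 = 0.005988
  p = 38/168 = 0.226190; p^2 = 0.226190^2 = 0.051162
  p = 26/168 = 0.154762; p^2 = 0.154762^2 = 0.023951
  p = 12/168 = 0.071429; p^2 = 0.071429^2 = 0.005102
  p = 48/168 = 0.285714; p^2 = 0.285714^2 = 0.081632
  p = 31/168 = 0.184524; p^2 = 0.184524^2 = 0.034049
sum(p^2) = 0.005988 + 0.051162 + 0.023951 + 0.005102 + 0.081632 + 0.034049 = 0.201884
D = 1 - 0.201884 = 0.798116 ≈ 0.7981

0.7981


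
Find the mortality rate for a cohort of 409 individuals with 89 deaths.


Mortality rate = 89 / 409 = 0.217604 ≈ 0.2176

0.2176


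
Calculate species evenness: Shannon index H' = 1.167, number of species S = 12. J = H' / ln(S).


ln(12) = 2.48491
J = H' / ln(S) = 1.167 / 2.48491 = 0.469635 ≈ 0.4696

0.4696


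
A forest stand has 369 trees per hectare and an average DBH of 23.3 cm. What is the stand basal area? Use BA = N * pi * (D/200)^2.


(D/200)^2 = (23.3/200)^2 = 0.1165^2 = 0.01357225
Individual BA = 3.141593 * 0.01357225 = 0.0426385 m^2
Stand BA = 369 * 0.0426385 = 15.7336 ≈ 15.73 m^2/ha

15.73 m^2/ha


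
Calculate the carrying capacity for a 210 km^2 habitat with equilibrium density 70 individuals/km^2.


K = 70 * 210 = 14700 individuals

14700 individuals


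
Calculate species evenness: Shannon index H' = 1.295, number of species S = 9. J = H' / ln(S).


ln(9) = 2.19722
J = H' / ln(S) = 1.295 / 2.19722 = 0.589381 ≈ 0.5894

0.5894


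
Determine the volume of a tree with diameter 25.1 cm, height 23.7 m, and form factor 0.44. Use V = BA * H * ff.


(D/200)^2 = (25.1/200)^2 = 0.1255^2 = 0.01575025
BA = 3.141593 * 0.01575025 = 0.0494809 m^2
V = 0.0494809 * 23.7 * 0.44 = 0.515987 ≈ 0.516 m^3

0.516 m^3


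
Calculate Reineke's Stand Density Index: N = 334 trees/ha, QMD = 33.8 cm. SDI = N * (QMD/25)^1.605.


QMD/25 = 33.8/25 = 1.352
(1.352)^1.605 = exp(1.605 * ln(1.352)) = exp(1.605 * 0.301585) = exp(0.484044) = 1.62262
SDI = 334 * 1.62262 = 541.955 ≈ 542

542


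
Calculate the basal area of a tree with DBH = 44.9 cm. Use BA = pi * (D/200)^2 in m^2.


D/200 = 44.9/200 = 0.2245 m
(D/200)^2 = 0.2245^2 = 0.05040025
BA = 3.141593 * 0.05040025 = 0.158337 ≈ 0.1583 m^2

0.1583 m^2


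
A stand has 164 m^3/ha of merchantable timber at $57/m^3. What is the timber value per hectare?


Value = 164 * 57 = $9348/ha

$9348/ha


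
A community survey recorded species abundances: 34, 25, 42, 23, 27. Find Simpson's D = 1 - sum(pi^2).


Total N = 34 + 25 + 42 + 23 + 27 = 151
Per-species terms:
  p = 34/151 = 0.225166; p^2 = 0.225166^2 = 0.050700
  p = 25/151 = 0.165563; p^2 = 0.165563^2 = 0.027411
  p = 42/151 = 0.278146; p^2 = 0.278146^2 = 0.077365
  p = 23/151 = 0.152318; p^2 = 0.152318^2 = 0.023201
  p = 27/151 = 0.178808; p^2 = 0.178808^2 = 0.031972
sum(p^2) = 0.050700 + 0.027411 + 0.077365 + 0.023201 + 0.031972 = 0.210649
D = 1 - 0.210649 = 0.789351 ≈ 0.7894

0.7894


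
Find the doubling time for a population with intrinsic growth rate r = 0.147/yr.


td = ln(2) / 0.147 = 0.693147 / 0.147 = 4.71529 ≈ 4.7 years

4.7 years


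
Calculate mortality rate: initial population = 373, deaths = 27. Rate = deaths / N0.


Mortality rate = 27 / 373 = 0.072386 ≈ 0.0724

0.0724


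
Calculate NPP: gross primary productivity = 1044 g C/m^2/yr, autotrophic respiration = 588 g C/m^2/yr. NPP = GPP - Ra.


NPP = GPP - Ra = 1044 - 588 = 456 g C/m^2/yr

456 g C/m^2/yr


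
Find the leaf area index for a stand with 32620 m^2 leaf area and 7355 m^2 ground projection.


LAI = 32620 / 7355 = 4.4351 ≈ 4.44

4.44


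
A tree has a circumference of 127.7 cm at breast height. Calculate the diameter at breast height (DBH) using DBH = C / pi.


DBH = C / pi = 127.7 / 3.141593 = 40.6482 ≈ 40.65 cm

40.65 cm


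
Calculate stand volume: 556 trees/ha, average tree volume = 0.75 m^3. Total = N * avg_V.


V_stand = 556 * 0.75 = 417.0 m^3/ha

417.0 m^3/ha


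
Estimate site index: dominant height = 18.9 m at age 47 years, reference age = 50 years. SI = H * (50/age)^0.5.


50/47 = 1.06383
(1.06383)^0.5 = 1.03142
SI = 18.9 * 1.03142 = 19.4938 ≈ 19.5 m

19.5 m


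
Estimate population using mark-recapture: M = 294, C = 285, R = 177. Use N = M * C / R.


N = M * C / R = 294 * 285 / 177 = 83790 / 177 = 473.39 ≈ 473

473 individuals


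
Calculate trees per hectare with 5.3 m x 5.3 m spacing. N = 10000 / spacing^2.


N = 10000 / 5.3^2 = 10000 / 28.09 = 355.999 ≈ 356 trees/ha

356 trees/ha


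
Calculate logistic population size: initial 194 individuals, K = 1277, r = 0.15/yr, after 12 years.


(K - N0)/N0 = (1277 - 194)/194 = 1083/194 = 5.58247
r*t = 0.15 * 12 = 1.8; exp(-1.8) = 0.165299
5.58247 * 0.165299 = 0.922777
1 + 0.922777 = 1.92278
N = 1277 / 1.92278 = 664.143 ≈ 664

664


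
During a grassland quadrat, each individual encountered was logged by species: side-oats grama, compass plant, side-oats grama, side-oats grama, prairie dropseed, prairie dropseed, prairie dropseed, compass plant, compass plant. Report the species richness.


Total individuals logged = 9
Distinct species (count of individuals): side-oats grama (3), compass plant (3), prairie dropseed (3)
Species richness = number of distinct species = 3

3


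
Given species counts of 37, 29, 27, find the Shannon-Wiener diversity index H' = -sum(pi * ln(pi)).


Total N = 37 + 29 + 27 = 93
Per-species terms:
  p = 37/93 = 0.397849; ln(p) = -0.921683; p*ln(p) = 0.397849 * (-0.921683) = -0.366691
  p = 29/93 = 0.311828; ln(p) = -1.165304; p*ln(p) = 0.311828 * (-1.165304) = -0.363374
  p = 27/93 = 0.290323; ln(p) = -1.236761; p*ln(p) = 0.290323 * (-1.236761) = -0.359060
sum(p*ln(p)) = (-0.366691) + (-0.363374) + (-0.359060) = -1.089125
H' = -(-1.089125) = 1.089125 ≈ 1.0891

1.0891


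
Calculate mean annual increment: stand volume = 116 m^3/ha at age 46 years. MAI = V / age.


MAI = 116 / 46 = 2.5217 ≈ 2.52 m^3/ha/yr

2.52 m^3/ha/yr


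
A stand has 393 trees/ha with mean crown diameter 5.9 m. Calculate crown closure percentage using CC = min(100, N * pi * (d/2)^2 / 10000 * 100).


(d/2)^2 = (5.9/2)^2 = 2.95^2 = 8.7025
Crown area = 3.141593 * 8.7025 = 27.3397 m^2
N * area / 10000 * 100 = 393 * 27.3397 / 10000 * 100 = 107.445
CC = min(100, 107.445) = 100%

100%


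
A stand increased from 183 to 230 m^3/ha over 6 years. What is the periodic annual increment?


PAI = (V2 - V1) / period = (230 - 183) / 6 = 47 / 6 = 7.8333 ≈ 7.83 m^3/ha/yr

7.83 m^3/ha/yr


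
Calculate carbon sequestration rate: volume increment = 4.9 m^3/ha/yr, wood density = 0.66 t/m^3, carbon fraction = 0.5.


C = 4.9 * 0.66 * 0.5 = 1.617 ≈ 1.62 t C/ha/yr

1.62 t C/ha/yr


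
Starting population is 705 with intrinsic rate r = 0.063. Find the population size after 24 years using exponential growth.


r*t = 0.063 * 24 = 1.512
exp(1.512) = 4.53579
N = 705 * 4.53579 = 3197.73 ≈ 3198

3198


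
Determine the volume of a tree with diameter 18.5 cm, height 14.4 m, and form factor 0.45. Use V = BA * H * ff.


(D/200)^2 = (18.5/200)^2 = 0.0925^2 = 0.00855625
BA = 3.141593 * 0.00855625 = 0.0268803 m^2
V = 0.0268803 * 14.4 * 0.45 = 0.174184 ≈ 0.174 m^3

0.174 m^3


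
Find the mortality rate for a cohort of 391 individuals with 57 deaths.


Mortality rate = 57 / 391 = 0.145780 ≈ 0.1458

0.1458


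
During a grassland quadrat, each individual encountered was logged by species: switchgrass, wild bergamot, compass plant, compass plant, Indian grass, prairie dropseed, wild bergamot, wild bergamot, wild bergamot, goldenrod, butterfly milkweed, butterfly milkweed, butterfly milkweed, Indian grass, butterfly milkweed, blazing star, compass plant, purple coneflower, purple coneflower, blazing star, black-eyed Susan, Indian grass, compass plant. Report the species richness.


Total individuals logged = 23
Distinct species (count of individuals): switchgrass (1), wild bergamot (4), compass plant (4), Indian grass (3), prairie dropseed (1), goldenrod (1), butterfly milkweed (4), blazing star (2), purple coneflower (2), black-eyed Susan (1)
Species richness = number of distinct species = 10

10


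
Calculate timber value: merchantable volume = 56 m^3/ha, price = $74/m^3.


Value = 56 * 74 = $4144/ha

$4144/ha


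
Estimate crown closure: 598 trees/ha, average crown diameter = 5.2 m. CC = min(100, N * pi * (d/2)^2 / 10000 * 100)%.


(d/2)^2 = (5.2/2)^2 = 2.6^2 = 6.76
Crown area = 3.141593 * 6.76 = 21.2372 m^2
N * area / 10000 * 100 = 598 * 21.2372 / 10000 * 100 = 126.998
CC = min(100, 126.998) = 100%

100%


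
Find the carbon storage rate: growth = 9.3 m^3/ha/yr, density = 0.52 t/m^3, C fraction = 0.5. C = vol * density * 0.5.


C = 9.3 * 0.52 * 0.5 = 2.418 ≈ 2.42 t C/ha/yr

2.42 t C/ha/yr


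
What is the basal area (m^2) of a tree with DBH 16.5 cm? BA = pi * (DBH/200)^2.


D/200 = 16.5/200 = 0.0825 m
(D/200)^2 = 0.0825^2 = 0.00680625
BA = 3.141593 * 0.00680625 = 0.0213825 ≈ 0.0214 m^2

0.0214 m^2


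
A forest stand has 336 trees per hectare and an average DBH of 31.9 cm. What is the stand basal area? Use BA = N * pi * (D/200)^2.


(D/200)^2 = (31.9/200)^2 = 0.1595^2 = 0.02544025
Individual BA = 3.141593 * 0.02544025 = 0.0799229 m^2
Stand BA = 336 * 0.0799229 = 26.8541 ≈ 26.85 m^2/ha

26.85 m^2/ha


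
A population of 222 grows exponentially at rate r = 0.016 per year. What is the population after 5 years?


r*t = 0.016 * 5 = 0.08
exp(0.08) = 1.08329
N = 222 * 1.08329 = 240.490 ≈ 240

240


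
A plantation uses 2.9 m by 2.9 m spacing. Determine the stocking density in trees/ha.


N = 10000 / 2.9^2 = 10000 / 8.41 = 1189.06 ≈ 1189 trees/ha

1189 trees/ha


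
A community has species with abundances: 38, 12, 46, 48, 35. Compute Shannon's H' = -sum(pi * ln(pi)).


Total N = 38 + 12 + 46 + 48 + 35 = 179
Per-species terms:
  p = 38/179 = 0.212291; ln(p) = -1.549797; p*ln(p) = 0.212291 * (-1.549797) = -0.329008
  p = 12/179 = 0.067039; ln(p) = -2.702481; p*ln(p) = 0.067039 * (-2.702481) = -0.181172
  p = 46/179 = 0.256983; ln(p) = -1.358745; p*ln(p) = 0.256983 * (-1.358745) = -0.349174
  p = 48/179 = 0.268156; ln(p) = -1.316186; p*ln(p) = 0.268156 * (-1.316186) = -0.352943
  p = 35/179 = 0.195531; ln(p) = -1.632036; p*ln(p) = 0.195531 * (-1.632036) = -0.319114
sum(p*ln(p)) = (-0.329008) + (-0.181172) + (-0.349174) + (-0.352943) + (-0.319114) = -1.531411
H' = -(-1.531411) = 1.531411 ≈ 1.5314

1.5314


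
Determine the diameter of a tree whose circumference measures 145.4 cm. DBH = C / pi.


DBH = C / pi = 145.4 / 3.141593 = 46.2823 ≈ 46.28 cm

46.28 cm


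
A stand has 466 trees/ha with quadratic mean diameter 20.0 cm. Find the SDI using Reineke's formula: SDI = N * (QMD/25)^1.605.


QMD/25 = 20.0/25 = 0.8
(0.8)^1.605 = exp(1.605 * ln(0.8)) = exp(1.605 * (-0.223144)) = exp(-0.358146) = 0.698971
SDI = 466 * 0.698971 = 325.720 ≈ 326

326


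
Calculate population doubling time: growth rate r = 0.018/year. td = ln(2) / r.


td = ln(2) / 0.018 = 0.693147 / 0.018 = 38.5082 ≈ 38.5 years

38.5 years


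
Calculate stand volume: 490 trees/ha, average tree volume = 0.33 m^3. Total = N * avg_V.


V_stand = 490 * 0.33 = 161.7 m^3/ha

161.7 m^3/ha


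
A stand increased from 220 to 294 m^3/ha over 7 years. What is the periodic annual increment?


PAI = (V2 - V1) / period = (294 - 220) / 7 = 74 / 7 = 10.5714 ≈ 10.57 m^3/ha/yr

10.57 m^3/ha/yr


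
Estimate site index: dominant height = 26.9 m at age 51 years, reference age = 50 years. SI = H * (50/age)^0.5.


50/51 = 0.980392
(0.980392)^0.5 = 0.990147
SI = 26.9 * 0.990147 = 26.6350 ≈ 26.6 m

26.6 m


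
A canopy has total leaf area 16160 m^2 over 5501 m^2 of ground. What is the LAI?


LAI = 16160 / 5501 = 2.9376 ≈ 2.94

2.94


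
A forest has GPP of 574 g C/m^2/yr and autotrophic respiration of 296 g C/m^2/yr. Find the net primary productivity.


NPP = GPP - Ra = 574 - 296 = 278 g C/m^2/yr

278 g C/m^2/yr


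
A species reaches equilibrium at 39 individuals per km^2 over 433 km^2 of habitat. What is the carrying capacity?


K = 39 * 433 = 16887 individuals

16887 individuals


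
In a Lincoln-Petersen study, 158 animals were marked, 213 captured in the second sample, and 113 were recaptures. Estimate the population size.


N = M * C / R = 158 * 213 / 113 = 33654 / 113 = 297.82 ≈ 298

298 individuals


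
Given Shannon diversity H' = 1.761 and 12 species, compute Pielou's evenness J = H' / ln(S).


ln(12) = 2.48491
J = H' / ln(S) = 1.761 / 2.48491 = 0.708678 ≈ 0.7087

0.7087


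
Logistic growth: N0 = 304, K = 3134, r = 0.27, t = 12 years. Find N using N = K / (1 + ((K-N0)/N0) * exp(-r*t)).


(K - N0)/N0 = (3134 - 304)/304 = 2830/304 = 9.30921
r*t = 0.27 * 12 = 3.24; exp(-3.24) = 0.0391639
9.30921 * 0.0391639 = 0.364585
1 + 0.364585 = 1.36459
N = 3134 / 1.36459 = 2296.66 ≈ 2297

2297


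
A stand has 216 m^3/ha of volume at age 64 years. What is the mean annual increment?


MAI = 216 / 64 = 3.3750 ≈ 3.38 m^3/ha/yr

3.38 m^3/ha/yr


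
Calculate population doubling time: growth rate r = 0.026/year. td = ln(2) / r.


td = ln(2) / 0.026 = 0.693147 / 0.026 = 26.6595 ≈ 26.7 years

26.7 years


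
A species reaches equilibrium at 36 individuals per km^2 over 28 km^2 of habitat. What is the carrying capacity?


K = 36 * 28 = 1008 individuals

1008 individuals


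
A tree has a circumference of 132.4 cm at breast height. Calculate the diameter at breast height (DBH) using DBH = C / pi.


DBH = C / pi = 132.4 / 3.141593 = 42.1442 ≈ 42.14 cm

42.14 cm


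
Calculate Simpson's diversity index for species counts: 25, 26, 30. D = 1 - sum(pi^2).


Total N = 25 + 26 + 30 = 81
Per-species terms:
  p = 25/81 = 0.308642; p^2 = 0.308642^2 = 0.095260
  p = 26/81 = 0.320988; p^2 = 0.320988^2 = 0.103033
  p = 30/81 = 0.370370; p^2 = 0.370370^2 = 0.137174
sum(p^2) = 0.095260 + 0.103033 + 0.137174 = 0.335467
D = 1 - 0.335467 = 0.664533 ≈ 0.6645

0.6645


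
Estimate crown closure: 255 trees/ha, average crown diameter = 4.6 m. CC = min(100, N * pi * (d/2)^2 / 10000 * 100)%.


(d/2)^2 = (4.6/2)^2 = 2.3^2 = 5.29
Crown area = 3.141593 * 5.29 = 16.6190 m^2
N * area / 10000 * 100 = 255 * 16.6190 / 10000 * 100 = 42.3785
CC = min(100, 42.3785) = 42.3785 ≈ 42.4%

42.4%


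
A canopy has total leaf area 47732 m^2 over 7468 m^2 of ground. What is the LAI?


LAI = 47732 / 7468 = 6.3915 ≈ 6.39

6.39


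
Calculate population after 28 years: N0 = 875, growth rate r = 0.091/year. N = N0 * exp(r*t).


r*t = 0.091 * 28 = 2.548
exp(2.548) = 12.7815
N = 875 * 12.7815 = 11183.8 ≈ 11184

11184


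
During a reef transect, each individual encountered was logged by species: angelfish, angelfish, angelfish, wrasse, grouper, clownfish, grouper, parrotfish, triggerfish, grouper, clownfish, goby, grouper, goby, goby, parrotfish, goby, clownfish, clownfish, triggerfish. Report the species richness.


Total individuals logged = 20
Distinct species (count of individuals): angelfish (3), wrasse (1), grouper (4), clownfish (4), parrotfish (2), triggerfish (2), goby (4)
Species richness = number of distinct species = 7

7


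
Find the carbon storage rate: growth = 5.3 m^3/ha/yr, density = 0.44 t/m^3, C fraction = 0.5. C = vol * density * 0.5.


C = 5.3 * 0.44 * 0.5 = 1.166 ≈ 1.17 t C/ha/yr

1.17 t C/ha/yr


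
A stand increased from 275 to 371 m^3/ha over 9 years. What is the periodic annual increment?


PAI = (V2 - V1) / period = (371 - 275) / 9 = 96 / 9 = 10.6667 ≈ 10.67 m^3/ha/yr

10.67 m^3/ha/yr


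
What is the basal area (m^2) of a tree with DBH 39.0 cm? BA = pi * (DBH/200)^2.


D/200 = 39.0/200 = 0.195 m
(D/200)^2 = 0.195^2 = 0.038025
BA = 3.141593 * 0.038025 = 0.119459 ≈ 0.1195 m^2

0.1195 m^2


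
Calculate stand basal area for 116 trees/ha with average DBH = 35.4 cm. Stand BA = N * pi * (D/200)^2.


(D/200)^2 = (35.4/200)^2 = 0.177^2 = 0.031329
Individual BA = 3.141593 * 0.031329 = 0.0984230 m^2
Stand BA = 116 * 0.0984230 = 11.4171 ≈ 11.42 m^2/ha

11.42 m^2/ha


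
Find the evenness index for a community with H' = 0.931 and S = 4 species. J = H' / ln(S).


ln(4) = 1.38629
J = H' / ln(S) = 0.931 / 1.38629 = 0.671577 ≈ 0.6716

0.6716


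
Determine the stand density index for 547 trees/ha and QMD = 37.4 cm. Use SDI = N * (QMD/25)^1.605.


QMD/25 = 37.4/25 = 1.496
(1.496)^1.605 = exp(1.605 * ln(1.496)) = exp(1.605 * 0.402795) = exp(0.646486) = 1.90882
SDI = 547 * 1.90882 = 1044.12 ≈ 1044

1044


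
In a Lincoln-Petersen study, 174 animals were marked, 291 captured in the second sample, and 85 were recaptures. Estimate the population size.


N = M * C / R = 174 * 291 / 85 = 50634 / 85 = 595.69 ≈ 596

596 individuals


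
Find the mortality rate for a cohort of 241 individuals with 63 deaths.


Mortality rate = 63 / 241 = 0.261411 ≈ 0.2614

0.2614


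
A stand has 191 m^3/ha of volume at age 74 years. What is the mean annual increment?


MAI = 191 / 74 = 2.5811 ≈ 2.58 m^3/ha/yr

2.58 m^3/ha/yr


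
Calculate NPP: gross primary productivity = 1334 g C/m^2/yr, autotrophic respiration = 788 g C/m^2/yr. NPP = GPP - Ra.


NPP = GPP - Ra = 1334 - 788 = 546 g C/m^2/yr

546 g C/m^2/yr


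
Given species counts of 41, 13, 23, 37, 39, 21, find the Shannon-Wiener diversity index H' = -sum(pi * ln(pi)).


Total N = 41 + 13 + 23 + 37 + 39 + 21 = 174
Per-species terms:
  p = 41/174 = 0.235632; ln(p) = -1.445484; p*ln(p) = 0.235632 * (-1.445484) = -0.340602
  p = 13/174 = 0.074713; ln(p) = -2.594101; p*ln(p) = 0.074713 * (-2.594101) = -0.193813
  p = 23/174 = 0.132184; ln(p) = -2.023560; p*ln(p) = 0.132184 * (-2.023560) = -0.267482
  p = 37/174 = 0.212644; ln(p) = -1.548136; p*ln(p) = 0.212644 * (-1.548136) = -0.329202
  p = 39/174 = 0.224138; ln(p) = -1.495493; p*ln(p) = 0.224138 * (-1.495493) = -0.335197
  p = 21/174 = 0.120690; ln(p) = -2.114530; p*ln(p) = 0.120690 * (-2.114530) = -0.255203
sum(p*ln(p)) = (-0.340602) + (-0.193813) + (-0.267482) + (-0.329202) + (-0.335197) + (-0.255203) = -1.721499
H' = -(-1.721499) = 1.721499 ≈ 1.7215

1.7215


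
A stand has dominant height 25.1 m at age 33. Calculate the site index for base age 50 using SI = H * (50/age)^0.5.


50/33 = 1.51515
(1.51515)^0.5 = 1.23091
SI = 25.1 * 1.23091 = 30.8958 ≈ 30.9 m

30.9 m


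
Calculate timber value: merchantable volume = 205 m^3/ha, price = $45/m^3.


Value = 205 * 45 = $9225/ha

$9225/ha


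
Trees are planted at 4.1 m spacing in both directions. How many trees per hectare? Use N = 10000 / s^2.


N = 10000 / 4.1^2 = 10000 / 16.81 = 594.884 ≈ 595 trees/ha

595 trees/ha


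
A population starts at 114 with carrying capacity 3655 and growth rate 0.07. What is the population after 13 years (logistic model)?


(K - N0)/N0 = (3655 - 114)/114 = 3541/114 = 31.0614
r*t = 0.07 * 13 = 0.91; exp(-0.91) = 0.402524
31.0614 * 0.402524 = 12.5030
1 + 12.5030 = 13.5030
N = 3655 / 13.5030 = 270.681 ≈ 271

271


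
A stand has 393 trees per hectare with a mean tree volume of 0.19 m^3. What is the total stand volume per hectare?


V_stand = 393 * 0.19 = 74.67 ≈ 74.7 m^3/ha

74.7 m^3/ha


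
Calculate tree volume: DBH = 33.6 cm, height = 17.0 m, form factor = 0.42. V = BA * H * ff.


(D/200)^2 = (33.6/200)^2 = 0.168^2 = 0.028224
BA = 3.141593 * 0.028224 = 0.0886683 m^2
V = 0.0886683 * 17.0 * 0.42 = 0.633092 ≈ 0.633 m^3

0.633 m^3


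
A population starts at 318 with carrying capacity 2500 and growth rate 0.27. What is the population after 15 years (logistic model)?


(K - N0)/N0 = (2500 - 318)/318 = 2182/318 = 6.86164
r*t = 0.27 * 15 = 4.05; exp(-4.05) = 0.0174224
6.86164 * 0.0174224 = 0.119546
1 + 0.119546 = 1.11955
N = 2500 / 1.11955 = 2233.04 ≈ 2233

2233


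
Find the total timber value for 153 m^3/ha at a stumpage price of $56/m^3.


Value = 153 * 56 = $8568/ha

$8568/ha


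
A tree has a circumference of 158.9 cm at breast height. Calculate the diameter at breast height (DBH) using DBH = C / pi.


DBH = C / pi = 158.9 / 3.141593 = 50.5794 ≈ 50.58 cm

50.58 cm


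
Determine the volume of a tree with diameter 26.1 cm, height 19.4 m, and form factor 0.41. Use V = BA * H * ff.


(D/200)^2 = (26.1/200)^2 = 0.1305^2 = 0.01703025
BA = 3.141593 * 0.01703025 = 0.0535021 m^2
V = 0.0535021 * 19.4 * 0.41 = 0.425556 ≈ 0.426 m^3

0.426 m^3
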